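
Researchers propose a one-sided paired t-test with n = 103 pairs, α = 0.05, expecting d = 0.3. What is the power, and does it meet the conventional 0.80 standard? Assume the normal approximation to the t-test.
Power ≈ 0.92; the study is adequately powered (power ≥ 0.80)

Power calculation (paired t-test, normal approximation):
z_β = d · √n - z_α
z_β = 0.3 · √103 - 1.645
z_β = 0.3 · 10.149 - 1.645
z_β = 1.400

Power = Φ(z_β) = Φ(1.400) ≈ 0.919

Effect size d = 0.3 is small by Cohen's convention (0.2/0.5/0.8).

Threshold: power ≥ 0.80 is conventionally adequate.
Power ≈ 0.92 → the study is adequately powered (power ≥ 0.80).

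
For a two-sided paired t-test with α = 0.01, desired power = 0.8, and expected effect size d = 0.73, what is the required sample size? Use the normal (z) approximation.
n = 22 pairs

Sample size formula (paired t-test, normal approximation):
n = ((z_{α/2} + z_β) / d)²

z_{α/2} = 2.576 (for α = 0.01, two-sided)
z_β = 0.842 (for power = 0.8)
d = 0.73

n = ((2.576 + 0.842) / 0.73)²
n = (4.682)²
n ≈ 21.92
Round up to the next whole number: n = 22 pairs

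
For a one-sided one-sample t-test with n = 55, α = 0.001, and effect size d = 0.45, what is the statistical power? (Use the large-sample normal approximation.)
Power ≈ 0.60

Power calculation (one-sample t-test, normal approximation):
z_β = d · √n - z_α
z_β = 0.45 · √55 - 3.090
z_β = 0.45 · 7.416 - 3.090
z_β = 0.247

Power = Φ(z_β) = Φ(0.247) ≈ 0.598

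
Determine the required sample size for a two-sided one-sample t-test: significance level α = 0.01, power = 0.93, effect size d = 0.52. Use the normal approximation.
n = 61

Sample size formula (one-sample t-test, normal approximation):
n = ((z_{α/2} + z_β) / d)²

z_{α/2} = 2.576 (for α = 0.01, two-sided)
z_β = 1.476 (for power = 0.93)
d = 0.52

n = ((2.576 + 1.476) / 0.52)²
n = (7.792)²
n ≈ 60.72
Round up to the next whole number: n = 61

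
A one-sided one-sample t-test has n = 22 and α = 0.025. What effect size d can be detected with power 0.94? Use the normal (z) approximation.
d ≈ 0.75

Minimum detectable effect (one-sample t-test, normal approximation):
d = (z_α + z_β) / √n
d = (1.960 + 1.555) / √22
d = 3.515 / 4.690
d ≈ 0.75

By Cohen's convention (0.2 small / 0.5 medium / 0.8 large): medium effect.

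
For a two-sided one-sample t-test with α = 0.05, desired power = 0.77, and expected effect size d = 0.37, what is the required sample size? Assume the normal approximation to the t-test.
n = 54

Sample size formula (one-sample t-test, normal approximation):
n = ((z_{α/2} + z_β) / d)²

z_{α/2} = 1.960 (for α = 0.05, two-sided)
z_β = 0.739 (for power = 0.77)
d = 0.37

n = ((1.960 + 0.739) / 0.37)²
n = (7.295)²
n ≈ 53.22
Round up to the next whole number: n = 54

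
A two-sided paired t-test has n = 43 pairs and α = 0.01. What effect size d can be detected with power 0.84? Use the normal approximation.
d ≈ 0.54

Minimum detectable effect (paired t-test, normal approximation):
d = (z_{α/2} + z_β) / √n
d = (2.576 + 0.994) / √43
d = 3.570 / 6.557
d ≈ 0.54

By Cohen's convention (0.2 small / 0.5 medium / 0.8 large): medium effect.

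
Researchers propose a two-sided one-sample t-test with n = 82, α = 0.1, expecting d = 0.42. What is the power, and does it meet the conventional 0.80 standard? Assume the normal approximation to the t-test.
Power ≈ 0.98; the study is adequately powered (power ≥ 0.80)

Power calculation (one-sample t-test, normal approximation):
z_β = d · √n - z_{α/2}
z_β = 0.42 · √82 - 1.645
z_β = 0.42 · 9.055 - 1.645
z_β = 2.158

Power = Φ(z_β) = Φ(2.158) ≈ 0.985

Effect size d = 0.42 is small by Cohen's convention (0.2/0.5/0.8).

Threshold: power ≥ 0.80 is conventionally adequate.
Power ≈ 0.98 → the study is adequately powered (power ≥ 0.80).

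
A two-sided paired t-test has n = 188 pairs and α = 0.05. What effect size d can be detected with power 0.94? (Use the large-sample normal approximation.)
d ≈ 0.26

Minimum detectable effect (paired t-test, normal approximation):
d = (z_{α/2} + z_β) / √n
d = (1.960 + 1.555) / √188
d = 3.515 / 13.711
d ≈ 0.26

By Cohen's convention (0.2 small / 0.5 medium / 0.8 large): small effect.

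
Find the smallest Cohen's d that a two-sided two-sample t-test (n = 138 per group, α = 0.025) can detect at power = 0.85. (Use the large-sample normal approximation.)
d ≈ 0.39

Minimum detectable effect (two-sample t-test, normal approximation):
d = (z_{α/2} + z_β) / √(n/2)
d = (2.241 + 1.036) / √(138/2)
d = 3.278 / 8.307
d ≈ 0.39

By Cohen's convention (0.2 small / 0.5 medium / 0.8 large): small effect.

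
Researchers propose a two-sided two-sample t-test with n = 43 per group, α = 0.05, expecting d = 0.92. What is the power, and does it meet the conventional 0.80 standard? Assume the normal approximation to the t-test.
Power ≈ 0.99; the study is adequately powered (power ≥ 0.80)

Power calculation (two-sample t-test, normal approximation):
z_β = d · √(n/2) - z_{α/2}
z_β = 0.92 · √(43/2) - 1.960
z_β = 0.92 · 4.637 - 1.960
z_β = 2.306

Power = Φ(z_β) = Φ(2.306) ≈ 0.989

Effect size d = 0.92 is large by Cohen's convention (0.2/0.5/0.8).

Threshold: power ≥ 0.80 is conventionally adequate.
Power ≈ 0.99 → the study is adequately powered (power ≥ 0.80).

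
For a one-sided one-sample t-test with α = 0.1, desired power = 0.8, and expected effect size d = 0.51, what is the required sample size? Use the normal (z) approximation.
n = 18

Sample size formula (one-sample t-test, normal approximation):
n = ((z_α + z_β) / d)²

z_α = 1.282 (for α = 0.1, one-sided)
z_β = 0.842 (for power = 0.8)
d = 0.51

n = ((1.282 + 0.842) / 0.51)²
n = (4.165)²
n ≈ 17.35
Round up to the next whole number: n = 18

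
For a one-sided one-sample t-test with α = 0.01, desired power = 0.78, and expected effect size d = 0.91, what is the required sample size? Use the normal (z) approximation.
n = 12

Sample size formula (one-sample t-test, normal approximation):
n = ((z_α + z_β) / d)²

z_α = 2.326 (for α = 0.01, one-sided)
z_β = 0.772 (for power = 0.78)
d = 0.91

n = ((2.326 + 0.772) / 0.91)²
n = (3.404)²
n ≈ 11.59
Round up to the next whole number: n = 12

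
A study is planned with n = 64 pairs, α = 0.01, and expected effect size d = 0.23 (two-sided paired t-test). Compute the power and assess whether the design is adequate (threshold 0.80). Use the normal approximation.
Power ≈ 0.23; the study is underpowered (power < 0.80)

Power calculation (paired t-test, normal approximation):
z_β = d · √n - z_{α/2}
z_β = 0.23 · √64 - 2.576
z_β = 0.23 · 8.000 - 2.576
z_β = -0.736

Power = Φ(z_β) = Φ(-0.736) ≈ 0.231

Effect size d = 0.23 is small by Cohen's convention (0.2/0.5/0.8).

Threshold: power ≥ 0.80 is conventionally adequate.
Power ≈ 0.23 → the study is underpowered (power < 0.80).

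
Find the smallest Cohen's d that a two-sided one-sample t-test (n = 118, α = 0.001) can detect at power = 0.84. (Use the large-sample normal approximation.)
d ≈ 0.39

Minimum detectable effect (one-sample t-test, normal approximation):
d = (z_{α/2} + z_β) / √n
d = (3.291 + 0.994) / √118
d = 4.285 / 10.863
d ≈ 0.39

By Cohen's convention (0.2 small / 0.5 medium / 0.8 large): small effect.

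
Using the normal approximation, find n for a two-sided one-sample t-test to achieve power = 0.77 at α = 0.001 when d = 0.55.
n = 54

Sample size formula (one-sample t-test, normal approximation):
n = ((z_{α/2} + z_β) / d)²

z_{α/2} = 3.291 (for α = 0.001, two-sided)
z_β = 0.739 (for power = 0.77)
d = 0.55

n = ((3.291 + 0.739) / 0.55)²
n = (7.327)²
n ≈ 53.68
Round up to the next whole number: n = 54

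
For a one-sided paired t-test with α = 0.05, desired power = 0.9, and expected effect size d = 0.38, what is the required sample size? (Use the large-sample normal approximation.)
n = 60 pairs

Sample size formula (paired t-test, normal approximation):
n = ((z_α + z_β) / d)²

z_α = 1.645 (for α = 0.05, one-sided)
z_β = 1.282 (for power = 0.9)
d = 0.38

n = ((1.645 + 1.282) / 0.38)²
n = (7.703)²
n ≈ 59.34
Round up to the next whole number: n = 60 pairs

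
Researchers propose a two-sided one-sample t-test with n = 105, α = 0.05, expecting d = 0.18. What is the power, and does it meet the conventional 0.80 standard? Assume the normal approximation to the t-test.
Power ≈ 0.45; the study is underpowered (power < 0.80)

Power calculation (one-sample t-test, normal approximation):
z_β = d · √n - z_{α/2}
z_β = 0.18 · √105 - 1.960
z_β = 0.18 · 10.247 - 1.960
z_β = -0.116

Power = Φ(z_β) = Φ(-0.116) ≈ 0.454

Effect size d = 0.18 is very small by Cohen's convention (0.2/0.5/0.8).

Threshold: power ≥ 0.80 is conventionally adequate.
Power ≈ 0.45 → the study is underpowered (power < 0.80).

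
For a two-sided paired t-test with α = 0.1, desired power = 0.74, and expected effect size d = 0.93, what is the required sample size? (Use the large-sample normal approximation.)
n = 7 pairs

Sample size formula (paired t-test, normal approximation):
n = ((z_{α/2} + z_β) / d)²

z_{α/2} = 1.645 (for α = 0.1, two-sided)
z_β = 0.643 (for power = 0.74)
d = 0.93

n = ((1.645 + 0.643) / 0.93)²
n = (2.460)²
n ≈ 6.05
Round up to the next whole number: n = 7 pairs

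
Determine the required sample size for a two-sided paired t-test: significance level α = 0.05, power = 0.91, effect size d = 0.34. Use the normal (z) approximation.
n = 95 pairs

Sample size formula (paired t-test, normal approximation):
n = ((z_{α/2} + z_β) / d)²

z_{α/2} = 1.960 (for α = 0.05, two-sided)
z_β = 1.341 (for power = 0.91)
d = 0.34

n = ((1.960 + 1.341) / 0.34)²
n = (9.709)²
n ≈ 94.26
Round up to the next whole number: n = 95 pairs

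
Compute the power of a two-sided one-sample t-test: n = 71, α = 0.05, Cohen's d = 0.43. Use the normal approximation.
Power ≈ 0.95

Power calculation (one-sample t-test, normal approximation):
z_β = d · √n - z_{α/2}
z_β = 0.43 · √71 - 1.960
z_β = 0.43 · 8.426 - 1.960
z_β = 1.663

Power = Φ(z_β) = Φ(1.663) ≈ 0.952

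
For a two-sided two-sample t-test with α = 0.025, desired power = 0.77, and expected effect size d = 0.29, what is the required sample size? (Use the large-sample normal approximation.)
n = 212 per group

Sample size formula (two-sample t-test, normal approximation):
n = 2 · ((z_{α/2} + z_β) / d)²

z_{α/2} = 2.241 (for α = 0.025, two-sided)
z_β = 0.739 (for power = 0.77)
d = 0.29

n = 2 · ((2.241 + 0.739) / 0.29)²
n = 2 · (10.276)²
n ≈ 211.19
Round up to the next whole number: n = 212 per group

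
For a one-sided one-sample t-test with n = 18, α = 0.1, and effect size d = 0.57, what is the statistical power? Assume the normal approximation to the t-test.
Power ≈ 0.87

Power calculation (one-sample t-test, normal approximation):
z_β = d · √n - z_α
z_β = 0.57 · √18 - 1.282
z_β = 0.57 · 4.243 - 1.282
z_β = 1.137

Power = Φ(z_β) = Φ(1.137) ≈ 0.872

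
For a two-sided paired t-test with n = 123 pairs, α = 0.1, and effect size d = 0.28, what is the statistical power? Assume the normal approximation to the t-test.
Power ≈ 0.93

Power calculation (paired t-test, normal approximation):
z_β = d · √n - z_{α/2}
z_β = 0.28 · √123 - 1.645
z_β = 0.28 · 11.091 - 1.645
z_β = 1.460

Power = Φ(z_β) = Φ(1.460) ≈ 0.928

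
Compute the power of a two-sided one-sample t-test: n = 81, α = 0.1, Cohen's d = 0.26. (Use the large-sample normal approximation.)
Power ≈ 0.76

Power calculation (one-sample t-test, normal approximation):
z_β = d · √n - z_{α/2}
z_β = 0.26 · √81 - 1.645
z_β = 0.26 · 9.000 - 1.645
z_β = 0.695

Power = Φ(z_β) = Φ(0.695) ≈ 0.757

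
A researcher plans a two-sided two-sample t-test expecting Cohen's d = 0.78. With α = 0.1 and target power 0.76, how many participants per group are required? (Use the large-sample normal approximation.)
n = 19 per group

Sample size formula (two-sample t-test, normal approximation):
n = 2 · ((z_{α/2} + z_β) / d)²

z_{α/2} = 1.645 (for α = 0.1, two-sided)
z_β = 0.706 (for power = 0.76)
d = 0.78

n = 2 · ((1.645 + 0.706) / 0.78)²
n = 2 · (3.014)²
n ≈ 18.17
Round up to the next whole number: n = 19 per group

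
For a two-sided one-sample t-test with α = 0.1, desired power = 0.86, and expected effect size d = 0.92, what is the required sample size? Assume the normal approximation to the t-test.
n = 9

Sample size formula (one-sample t-test, normal approximation):
n = ((z_{α/2} + z_β) / d)²

z_{α/2} = 1.645 (for α = 0.1, two-sided)
z_β = 1.080 (for power = 0.86)
d = 0.92

n = ((1.645 + 1.080) / 0.92)²
n = (2.962)²
n ≈ 8.77
Round up to the next whole number: n = 9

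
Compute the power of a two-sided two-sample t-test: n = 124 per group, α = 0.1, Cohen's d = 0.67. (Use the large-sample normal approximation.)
Power ≈ 1.00

Power calculation (two-sample t-test, normal approximation):
z_β = d · √(n/2) - z_{α/2}
z_β = 0.67 · √(124/2) - 1.645
z_β = 0.67 · 7.874 - 1.645
z_β = 3.631

Power = Φ(z_β) = Φ(3.631) ≈ 1.000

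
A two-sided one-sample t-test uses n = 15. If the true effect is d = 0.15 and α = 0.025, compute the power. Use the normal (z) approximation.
Power ≈ 0.05

Power calculation (one-sample t-test, normal approximation):
z_β = d · √n - z_{α/2}
z_β = 0.15 · √15 - 2.241
z_β = 0.15 · 3.873 - 2.241
z_β = -1.660

Power = Φ(z_β) = Φ(-1.660) ≈ 0.048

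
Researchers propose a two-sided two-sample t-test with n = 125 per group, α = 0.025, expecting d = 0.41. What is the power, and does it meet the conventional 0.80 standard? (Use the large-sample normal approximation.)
Power ≈ 0.84; the study is adequately powered (power ≥ 0.80)

Power calculation (two-sample t-test, normal approximation):
z_β = d · √(n/2) - z_{α/2}
z_β = 0.41 · √(125/2) - 2.241
z_β = 0.41 · 7.906 - 2.241
z_β = 1.000

Power = Φ(z_β) = Φ(1.000) ≈ 0.841

Effect size d = 0.41 is small by Cohen's convention (0.2/0.5/0.8).

Threshold: power ≥ 0.80 is conventionally adequate.
Power ≈ 0.84 → the study is adequately powered (power ≥ 0.80).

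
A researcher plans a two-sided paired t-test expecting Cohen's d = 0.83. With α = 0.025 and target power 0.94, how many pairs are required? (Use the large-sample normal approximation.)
n = 21 pairs

Sample size formula (paired t-test, normal approximation):
n = ((z_{α/2} + z_β) / d)²

z_{α/2} = 2.241 (for α = 0.025, two-sided)
z_β = 1.555 (for power = 0.94)
d = 0.83

n = ((2.241 + 1.555) / 0.83)²
n = (4.573)²
n ≈ 20.91
Round up to the next whole number: n = 21 pairs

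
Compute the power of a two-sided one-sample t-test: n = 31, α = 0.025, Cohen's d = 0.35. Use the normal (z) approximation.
Power ≈ 0.38

Power calculation (one-sample t-test, normal approximation):
z_β = d · √n - z_{α/2}
z_β = 0.35 · √31 - 2.241
z_β = 0.35 · 5.568 - 2.241
z_β = -0.293

Power = Φ(z_β) = Φ(-0.293) ≈ 0.385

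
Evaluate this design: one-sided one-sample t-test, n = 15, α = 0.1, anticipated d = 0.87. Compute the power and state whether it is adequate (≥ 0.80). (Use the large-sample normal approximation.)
Power ≈ 0.98; the study is adequately powered (power ≥ 0.80)

Power calculation (one-sample t-test, normal approximation):
z_β = d · √n - z_α
z_β = 0.87 · √15 - 1.282
z_β = 0.87 · 3.873 - 1.282
z_β = 2.088

Power = Φ(z_β) = Φ(2.088) ≈ 0.982

Effect size d = 0.87 is large by Cohen's convention (0.2/0.5/0.8).

Threshold: power ≥ 0.80 is conventionally adequate.
Power ≈ 0.98 → the study is adequately powered (power ≥ 0.80).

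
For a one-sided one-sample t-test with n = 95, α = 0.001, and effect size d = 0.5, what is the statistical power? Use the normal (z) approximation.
Power ≈ 0.96

Power calculation (one-sample t-test, normal approximation):
z_β = d · √n - z_α
z_β = 0.5 · √95 - 3.090
z_β = 0.5 · 9.747 - 3.090
z_β = 1.783

Power = Φ(z_β) = Φ(1.783) ≈ 0.963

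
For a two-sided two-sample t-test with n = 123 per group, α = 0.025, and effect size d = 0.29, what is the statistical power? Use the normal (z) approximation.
Power ≈ 0.51

Power calculation (two-sample t-test, normal approximation):
z_β = d · √(n/2) - z_{α/2}
z_β = 0.29 · √(123/2) - 2.241
z_β = 0.29 · 7.842 - 2.241
z_β = 0.033

Power = Φ(z_β) = Φ(0.033) ≈ 0.513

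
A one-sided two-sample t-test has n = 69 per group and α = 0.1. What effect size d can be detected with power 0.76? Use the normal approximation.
d ≈ 0.34

Minimum detectable effect (two-sample t-test, normal approximation):
d = (z_α + z_β) / √(n/2)
d = (1.282 + 0.706) / √(69/2)
d = 1.988 / 5.874
d ≈ 0.34

By Cohen's convention (0.2 small / 0.5 medium / 0.8 large): small effect.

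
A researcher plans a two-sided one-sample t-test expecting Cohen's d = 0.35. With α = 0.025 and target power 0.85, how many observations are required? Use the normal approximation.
n = 88

Sample size formula (one-sample t-test, normal approximation):
n = ((z_{α/2} + z_β) / d)²

z_{α/2} = 2.241 (for α = 0.025, two-sided)
z_β = 1.036 (for power = 0.85)
d = 0.35

n = ((2.241 + 1.036) / 0.35)²
n = (9.363)²
n ≈ 87.67
Round up to the next whole number: n = 88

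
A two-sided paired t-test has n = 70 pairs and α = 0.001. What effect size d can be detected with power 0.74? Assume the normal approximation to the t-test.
d ≈ 0.47

Minimum detectable effect (paired t-test, normal approximation):
d = (z_{α/2} + z_β) / √n
d = (3.291 + 0.643) / √70
d = 3.934 / 8.367
d ≈ 0.47

By Cohen's convention (0.2 small / 0.5 medium / 0.8 large): small effect.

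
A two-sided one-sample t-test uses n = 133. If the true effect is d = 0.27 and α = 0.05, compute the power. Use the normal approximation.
Power ≈ 0.88

Power calculation (one-sample t-test, normal approximation):
z_β = d · √n - z_{α/2}
z_β = 0.27 · √133 - 1.960
z_β = 0.27 · 11.533 - 1.960
z_β = 1.154

Power = Φ(z_β) = Φ(1.154) ≈ 0.876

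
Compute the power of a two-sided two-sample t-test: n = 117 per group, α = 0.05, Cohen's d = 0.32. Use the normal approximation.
Power ≈ 0.69

Power calculation (two-sample t-test, normal approximation):
z_β = d · √(n/2) - z_{α/2}
z_β = 0.32 · √(117/2) - 1.960
z_β = 0.32 · 7.649 - 1.960
z_β = 0.488

Power = Φ(z_β) = Φ(0.488) ≈ 0.687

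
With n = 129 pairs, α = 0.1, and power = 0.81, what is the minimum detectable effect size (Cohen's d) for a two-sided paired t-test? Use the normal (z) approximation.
d ≈ 0.22

Minimum detectable effect (paired t-test, normal approximation):
d = (z_{α/2} + z_β) / √n
d = (1.645 + 0.878) / √129
d = 2.523 / 11.358
d ≈ 0.22

By Cohen's convention (0.2 small / 0.5 medium / 0.8 large): small effect.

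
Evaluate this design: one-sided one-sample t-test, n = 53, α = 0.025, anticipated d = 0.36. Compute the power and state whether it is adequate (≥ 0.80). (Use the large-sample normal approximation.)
Power ≈ 0.75; the study is underpowered (power < 0.80)

Power calculation (one-sample t-test, normal approximation):
z_β = d · √n - z_α
z_β = 0.36 · √53 - 1.960
z_β = 0.36 · 7.280 - 1.960
z_β = 0.661

Power = Φ(z_β) = Φ(0.661) ≈ 0.746

Effect size d = 0.36 is small by Cohen's convention (0.2/0.5/0.8).

Threshold: power ≥ 0.80 is conventionally adequate.
Power ≈ 0.75 → the study is underpowered (power < 0.80).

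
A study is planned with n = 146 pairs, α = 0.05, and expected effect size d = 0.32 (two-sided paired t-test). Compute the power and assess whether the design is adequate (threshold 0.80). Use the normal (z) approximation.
Power ≈ 0.97; the study is adequately powered (power ≥ 0.80)

Power calculation (paired t-test, normal approximation):
z_β = d · √n - z_{α/2}
z_β = 0.32 · √146 - 1.960
z_β = 0.32 · 12.083 - 1.960
z_β = 1.907

Power = Φ(z_β) = Φ(1.907) ≈ 0.972

Effect size d = 0.32 is small by Cohen's convention (0.2/0.5/0.8).

Threshold: power ≥ 0.80 is conventionally adequate.
Power ≈ 0.97 → the study is adequately powered (power ≥ 0.80).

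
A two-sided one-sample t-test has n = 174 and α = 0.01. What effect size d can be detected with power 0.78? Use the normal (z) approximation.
d ≈ 0.25

Minimum detectable effect (one-sample t-test, normal approximation):
d = (z_{α/2} + z_β) / √n
d = (2.576 + 0.772) / √174
d = 3.348 / 13.191
d ≈ 0.25

By Cohen's convention (0.2 small / 0.5 medium / 0.8 large): small effect.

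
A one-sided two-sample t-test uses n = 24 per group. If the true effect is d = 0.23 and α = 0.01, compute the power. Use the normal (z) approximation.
Power ≈ 0.06

Power calculation (two-sample t-test, normal approximation):
z_β = d · √(n/2) - z_α
z_β = 0.23 · √(24/2) - 2.326
z_β = 0.23 · 3.464 - 2.326
z_β = -1.530

Power = Φ(z_β) = Φ(-1.530) ≈ 0.063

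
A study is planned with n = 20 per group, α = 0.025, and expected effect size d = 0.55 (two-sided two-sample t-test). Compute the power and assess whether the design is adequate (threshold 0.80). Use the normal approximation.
Power ≈ 0.31; the study is underpowered (power < 0.80)

Power calculation (two-sample t-test, normal approximation):
z_β = d · √(n/2) - z_{α/2}
z_β = 0.55 · √(20/2) - 2.241
z_β = 0.55 · 3.162 - 2.241
z_β = -0.502

Power = Φ(z_β) = Φ(-0.502) ≈ 0.308

Effect size d = 0.55 is medium by Cohen's convention (0.2/0.5/0.8).

Threshold: power ≥ 0.80 is conventionally adequate.
Power ≈ 0.31 → the study is underpowered (power < 0.80).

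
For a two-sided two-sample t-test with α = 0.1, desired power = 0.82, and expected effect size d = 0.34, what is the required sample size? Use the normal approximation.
n = 114 per group

Sample size formula (two-sample t-test, normal approximation):
n = 2 · ((z_{α/2} + z_β) / d)²

z_{α/2} = 1.645 (for α = 0.1, two-sided)
z_β = 0.915 (for power = 0.82)
d = 0.34

n = 2 · ((1.645 + 0.915) / 0.34)²
n = 2 · (7.529)²
n ≈ 113.37
Round up to the next whole number: n = 114 per group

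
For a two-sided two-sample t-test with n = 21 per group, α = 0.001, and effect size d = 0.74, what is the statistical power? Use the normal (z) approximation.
Power ≈ 0.19

Power calculation (two-sample t-test, normal approximation):
z_β = d · √(n/2) - z_{α/2}
z_β = 0.74 · √(21/2) - 3.291
z_β = 0.74 · 3.240 - 3.291
z_β = -0.893

Power = Φ(z_β) = Φ(-0.893) ≈ 0.186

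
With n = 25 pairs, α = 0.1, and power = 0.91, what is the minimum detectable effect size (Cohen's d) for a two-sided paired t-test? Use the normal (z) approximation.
d ≈ 0.60

Minimum detectable effect (paired t-test, normal approximation):
d = (z_{α/2} + z_β) / √n
d = (1.645 + 1.341) / √25
d = 2.986 / 5.000
d ≈ 0.60

By Cohen's convention (0.2 small / 0.5 medium / 0.8 large): medium effect.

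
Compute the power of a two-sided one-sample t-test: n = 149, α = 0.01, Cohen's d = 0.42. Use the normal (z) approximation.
Power ≈ 0.99

Power calculation (one-sample t-test, normal approximation):
z_β = d · √n - z_{α/2}
z_β = 0.42 · √149 - 2.576
z_β = 0.42 · 12.207 - 2.576
z_β = 2.551

Power = Φ(z_β) = Φ(2.551) ≈ 0.995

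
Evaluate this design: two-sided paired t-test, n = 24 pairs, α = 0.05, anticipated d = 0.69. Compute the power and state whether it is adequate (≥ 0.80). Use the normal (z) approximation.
Power ≈ 0.92; the study is adequately powered (power ≥ 0.80)

Power calculation (paired t-test, normal approximation):
z_β = d · √n - z_{α/2}
z_β = 0.69 · √24 - 1.960
z_β = 0.69 · 4.899 - 1.960
z_β = 1.420

Power = Φ(z_β) = Φ(1.420) ≈ 0.922

Effect size d = 0.69 is medium by Cohen's convention (0.2/0.5/0.8).

Threshold: power ≥ 0.80 is conventionally adequate.
Power ≈ 0.92 → the study is adequately powered (power ≥ 0.80).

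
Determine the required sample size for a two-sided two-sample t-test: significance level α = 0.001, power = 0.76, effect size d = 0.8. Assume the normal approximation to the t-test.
n = 50 per group

Sample size formula (two-sample t-test, normal approximation):
n = 2 · ((z_{α/2} + z_β) / d)²

z_{α/2} = 3.291 (for α = 0.001, two-sided)
z_β = 0.706 (for power = 0.76)
d = 0.8

n = 2 · ((3.291 + 0.706) / 0.8)²
n = 2 · (4.996)²
n ≈ 49.92
Round up to the next whole number: n = 50 per group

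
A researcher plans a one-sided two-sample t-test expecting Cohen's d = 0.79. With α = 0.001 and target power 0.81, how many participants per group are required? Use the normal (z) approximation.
n = 51 per group

Sample size formula (two-sample t-test, normal approximation):
n = 2 · ((z_α + z_β) / d)²

z_α = 3.090 (for α = 0.001, one-sided)
z_β = 0.878 (for power = 0.81)
d = 0.79

n = 2 · ((3.090 + 0.878) / 0.79)²
n = 2 · (5.023)²
n ≈ 50.46
Round up to the next whole number: n = 51 per group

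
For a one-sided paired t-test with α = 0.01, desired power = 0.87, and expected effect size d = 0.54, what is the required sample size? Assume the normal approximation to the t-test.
n = 41 pairs

Sample size formula (paired t-test, normal approximation):
n = ((z_α + z_β) / d)²

z_α = 2.326 (for α = 0.01, one-sided)
z_β = 1.126 (for power = 0.87)
d = 0.54

n = ((2.326 + 1.126) / 0.54)²
n = (6.393)²
n ≈ 40.87
Round up to the next whole number: n = 41 pairs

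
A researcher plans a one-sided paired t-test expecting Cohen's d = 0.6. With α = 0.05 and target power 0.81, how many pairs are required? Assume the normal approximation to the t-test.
n = 18 pairs

Sample size formula (paired t-test, normal approximation):
n = ((z_α + z_β) / d)²

z_α = 1.645 (for α = 0.05, one-sided)
z_β = 0.878 (for power = 0.81)
d = 0.6

n = ((1.645 + 0.878) / 0.6)²
n = (4.205)²
n ≈ 17.68
Round up to the next whole number: n = 18 pairs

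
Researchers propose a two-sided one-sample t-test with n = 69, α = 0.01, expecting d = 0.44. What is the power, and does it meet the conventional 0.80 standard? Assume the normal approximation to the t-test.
Power ≈ 0.86; the study is adequately powered (power ≥ 0.80)

Power calculation (one-sample t-test, normal approximation):
z_β = d · √n - z_{α/2}
z_β = 0.44 · √69 - 2.576
z_β = 0.44 · 8.307 - 2.576
z_β = 1.079

Power = Φ(z_β) = Φ(1.079) ≈ 0.860

Effect size d = 0.44 is small by Cohen's convention (0.2/0.5/0.8).

Threshold: power ≥ 0.80 is conventionally adequate.
Power ≈ 0.86 → the study is adequately powered (power ≥ 0.80).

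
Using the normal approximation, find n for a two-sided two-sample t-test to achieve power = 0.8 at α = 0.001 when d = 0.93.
n = 40 per group

Sample size formula (two-sample t-test, normal approximation):
n = 2 · ((z_{α/2} + z_β) / d)²

z_{α/2} = 3.291 (for α = 0.001, two-sided)
z_β = 0.842 (for power = 0.8)
d = 0.93

n = 2 · ((3.291 + 0.842) / 0.93)²
n = 2 · (4.444)²
n ≈ 39.50
Round up to the next whole number: n = 40 per group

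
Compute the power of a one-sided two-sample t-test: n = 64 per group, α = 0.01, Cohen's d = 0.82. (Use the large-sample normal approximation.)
Power ≈ 0.99

Power calculation (two-sample t-test, normal approximation):
z_β = d · √(n/2) - z_α
z_β = 0.82 · √(64/2) - 2.326
z_β = 0.82 · 5.657 - 2.326
z_β = 2.312

Power = Φ(z_β) = Φ(2.312) ≈ 0.990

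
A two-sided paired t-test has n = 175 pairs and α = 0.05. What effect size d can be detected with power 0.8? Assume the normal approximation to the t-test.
d ≈ 0.21

Minimum detectable effect (paired t-test, normal approximation):
d = (z_{α/2} + z_β) / √n
d = (1.960 + 0.842) / √175
d = 2.802 / 13.229
d ≈ 0.21

By Cohen's convention (0.2 small / 0.5 medium / 0.8 large): small effect.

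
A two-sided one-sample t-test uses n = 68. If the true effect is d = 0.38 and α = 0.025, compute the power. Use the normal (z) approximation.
Power ≈ 0.81

Power calculation (one-sample t-test, normal approximation):
z_β = d · √n - z_{α/2}
z_β = 0.38 · √68 - 2.241
z_β = 0.38 · 8.246 - 2.241
z_β = 0.892

Power = Φ(z_β) = Φ(0.892) ≈ 0.814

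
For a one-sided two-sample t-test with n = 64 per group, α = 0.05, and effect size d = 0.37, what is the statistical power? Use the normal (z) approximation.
Power ≈ 0.67

Power calculation (two-sample t-test, normal approximation):
z_β = d · √(n/2) - z_α
z_β = 0.37 · √(64/2) - 1.645
z_β = 0.37 · 5.657 - 1.645
z_β = 0.448

Power = Φ(z_β) = Φ(0.448) ≈ 0.673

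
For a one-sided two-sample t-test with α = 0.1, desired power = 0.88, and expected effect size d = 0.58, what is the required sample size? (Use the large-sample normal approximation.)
n = 36 per group

Sample size formula (two-sample t-test, normal approximation):
n = 2 · ((z_α + z_β) / d)²

z_α = 1.282 (for α = 0.1, one-sided)
z_β = 1.175 (for power = 0.88)
d = 0.58

n = 2 · ((1.282 + 1.175) / 0.58)²
n = 2 · (4.236)²
n ≈ 35.89
Round up to the next whole number: n = 36 per group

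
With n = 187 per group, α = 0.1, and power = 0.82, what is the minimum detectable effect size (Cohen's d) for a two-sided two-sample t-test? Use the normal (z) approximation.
d ≈ 0.26

Minimum detectable effect (two-sample t-test, normal approximation):
d = (z_{α/2} + z_β) / √(n/2)
d = (1.645 + 0.915) / √(187/2)
d = 2.560 / 9.670
d ≈ 0.26

By Cohen's convention (0.2 small / 0.5 medium / 0.8 large): small effect.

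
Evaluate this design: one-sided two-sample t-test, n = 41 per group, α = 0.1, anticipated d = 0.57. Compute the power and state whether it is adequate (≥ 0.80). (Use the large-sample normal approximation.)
Power ≈ 0.90; the study is adequately powered (power ≥ 0.80)

Power calculation (two-sample t-test, normal approximation):
z_β = d · √(n/2) - z_α
z_β = 0.57 · √(41/2) - 1.282
z_β = 0.57 · 4.528 - 1.282
z_β = 1.299

Power = Φ(z_β) = Φ(1.299) ≈ 0.903

Effect size d = 0.57 is medium by Cohen's convention (0.2/0.5/0.8).

Threshold: power ≥ 0.80 is conventionally adequate.
Power ≈ 0.90 → the study is adequately powered (power ≥ 0.80).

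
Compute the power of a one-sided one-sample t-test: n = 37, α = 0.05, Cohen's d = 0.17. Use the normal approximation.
Power ≈ 0.27

Power calculation (one-sample t-test, normal approximation):
z_β = d · √n - z_α
z_β = 0.17 · √37 - 1.645
z_β = 0.17 · 6.083 - 1.645
z_β = -0.611

Power = Φ(z_β) = Φ(-0.611) ≈ 0.271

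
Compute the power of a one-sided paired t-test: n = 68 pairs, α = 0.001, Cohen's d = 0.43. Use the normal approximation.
Power ≈ 0.68

Power calculation (paired t-test, normal approximation):
z_β = d · √n - z_α
z_β = 0.43 · √68 - 3.090
z_β = 0.43 · 8.246 - 3.090
z_β = 0.456

Power = Φ(z_β) = Φ(0.456) ≈ 0.676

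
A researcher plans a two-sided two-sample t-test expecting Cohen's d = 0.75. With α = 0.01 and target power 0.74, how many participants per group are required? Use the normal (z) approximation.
n = 37 per group

Sample size formula (two-sample t-test, normal approximation):
n = 2 · ((z_{α/2} + z_β) / d)²

z_{α/2} = 2.576 (for α = 0.01, two-sided)
z_β = 0.643 (for power = 0.74)
d = 0.75

n = 2 · ((2.576 + 0.643) / 0.75)²
n = 2 · (4.292)²
n ≈ 36.84
Round up to the next whole number: n = 37 per group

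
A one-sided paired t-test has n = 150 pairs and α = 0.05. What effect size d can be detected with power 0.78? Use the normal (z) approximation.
d ≈ 0.20

Minimum detectable effect (paired t-test, normal approximation):
d = (z_α + z_β) / √n
d = (1.645 + 0.772) / √150
d = 2.417 / 12.247
d ≈ 0.20

By Cohen's convention (0.2 small / 0.5 medium / 0.8 large): small effect.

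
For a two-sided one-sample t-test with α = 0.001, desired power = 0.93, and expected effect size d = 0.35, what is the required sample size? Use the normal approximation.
n = 186

Sample size formula (one-sample t-test, normal approximation):
n = ((z_{α/2} + z_β) / d)²

z_{α/2} = 3.291 (for α = 0.001, two-sided)
z_β = 1.476 (for power = 0.93)
d = 0.35

n = ((3.291 + 1.476) / 0.35)²
n = (13.620)²
n ≈ 185.50
Round up to the next whole number: n = 186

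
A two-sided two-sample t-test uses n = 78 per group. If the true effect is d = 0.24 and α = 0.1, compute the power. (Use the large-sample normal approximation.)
Power ≈ 0.44

Power calculation (two-sample t-test, normal approximation):
z_β = d · √(n/2) - z_{α/2}
z_β = 0.24 · √(78/2) - 1.645
z_β = 0.24 · 6.245 - 1.645
z_β = -0.146

Power = Φ(z_β) = Φ(-0.146) ≈ 0.442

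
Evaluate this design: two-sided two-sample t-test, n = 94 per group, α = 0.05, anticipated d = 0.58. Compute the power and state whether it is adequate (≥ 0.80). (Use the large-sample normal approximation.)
Power ≈ 0.98; the study is adequately powered (power ≥ 0.80)

Power calculation (two-sample t-test, normal approximation):
z_β = d · √(n/2) - z_{α/2}
z_β = 0.58 · √(94/2) - 1.960
z_β = 0.58 · 6.856 - 1.960
z_β = 2.016

Power = Φ(z_β) = Φ(2.016) ≈ 0.978

Effect size d = 0.58 is medium by Cohen's convention (0.2/0.5/0.8).

Threshold: power ≥ 0.80 is conventionally adequate.
Power ≈ 0.98 → the study is adequately powered (power ≥ 0.80).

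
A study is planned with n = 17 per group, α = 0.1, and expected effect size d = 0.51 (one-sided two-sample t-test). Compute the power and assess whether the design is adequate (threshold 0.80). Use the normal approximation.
Power ≈ 0.58; the study is underpowered (power < 0.80)

Power calculation (two-sample t-test, normal approximation):
z_β = d · √(n/2) - z_α
z_β = 0.51 · √(17/2) - 1.282
z_β = 0.51 · 2.915 - 1.282
z_β = 0.205

Power = Φ(z_β) = Φ(0.205) ≈ 0.581

Effect size d = 0.51 is medium by Cohen's convention (0.2/0.5/0.8).

Threshold: power ≥ 0.80 is conventionally adequate.
Power ≈ 0.58 → the study is underpowered (power < 0.80).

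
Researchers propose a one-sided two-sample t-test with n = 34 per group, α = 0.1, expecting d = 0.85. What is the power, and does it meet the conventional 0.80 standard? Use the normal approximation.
Power ≈ 0.99; the study is adequately powered (power ≥ 0.80)

Power calculation (two-sample t-test, normal approximation):
z_β = d · √(n/2) - z_α
z_β = 0.85 · √(34/2) - 1.282
z_β = 0.85 · 4.123 - 1.282
z_β = 2.223

Power = Φ(z_β) = Φ(2.223) ≈ 0.987

Effect size d = 0.85 is large by Cohen's convention (0.2/0.5/0.8).

Threshold: power ≥ 0.80 is conventionally adequate.
Power ≈ 0.99 → the study is adequately powered (power ≥ 0.80).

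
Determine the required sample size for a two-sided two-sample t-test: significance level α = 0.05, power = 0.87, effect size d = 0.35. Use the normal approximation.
n = 156 per group

Sample size formula (two-sample t-test, normal approximation):
n = 2 · ((z_{α/2} + z_β) / d)²

z_{α/2} = 1.960 (for α = 0.05, two-sided)
z_β = 1.126 (for power = 0.87)
d = 0.35

n = 2 · ((1.960 + 1.126) / 0.35)²
n = 2 · (8.817)²
n ≈ 155.48
Round up to the next whole number: n = 156 per group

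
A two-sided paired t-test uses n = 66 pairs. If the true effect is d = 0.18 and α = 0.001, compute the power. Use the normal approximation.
Power ≈ 0.03

Power calculation (paired t-test, normal approximation):
z_β = d · √n - z_{α/2}
z_β = 0.18 · √66 - 3.291
z_β = 0.18 · 8.124 - 3.291
z_β = -1.828

Power = Φ(z_β) = Φ(-1.828) ≈ 0.034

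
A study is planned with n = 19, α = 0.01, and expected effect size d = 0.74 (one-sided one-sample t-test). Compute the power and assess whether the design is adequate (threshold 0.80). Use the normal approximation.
Power ≈ 0.82; the study is adequately powered (power ≥ 0.80)

Power calculation (one-sample t-test, normal approximation):
z_β = d · √n - z_α
z_β = 0.74 · √19 - 2.326
z_β = 0.74 · 4.359 - 2.326
z_β = 0.899

Power = Φ(z_β) = Φ(0.899) ≈ 0.816

Effect size d = 0.74 is medium by Cohen's convention (0.2/0.5/0.8).

Threshold: power ≥ 0.80 is conventionally adequate.
Power ≈ 0.82 → the study is adequately powered (power ≥ 0.80).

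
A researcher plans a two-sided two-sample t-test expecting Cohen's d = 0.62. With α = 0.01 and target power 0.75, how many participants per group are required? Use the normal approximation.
n = 55 per group

Sample size formula (two-sample t-test, normal approximation):
n = 2 · ((z_{α/2} + z_β) / d)²

z_{α/2} = 2.576 (for α = 0.01, two-sided)
z_β = 0.674 (for power = 0.75)
d = 0.62

n = 2 · ((2.576 + 0.674) / 0.62)²
n = 2 · (5.242)²
n ≈ 54.96
Round up to the next whole number: n = 55 per group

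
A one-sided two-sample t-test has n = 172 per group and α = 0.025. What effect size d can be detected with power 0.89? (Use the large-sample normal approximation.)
d ≈ 0.34

Minimum detectable effect (two-sample t-test, normal approximation):
d = (z_α + z_β) / √(n/2)
d = (1.960 + 1.227) / √(172/2)
d = 3.186 / 9.274
d ≈ 0.34

By Cohen's convention (0.2 small / 0.5 medium / 0.8 large): small effect.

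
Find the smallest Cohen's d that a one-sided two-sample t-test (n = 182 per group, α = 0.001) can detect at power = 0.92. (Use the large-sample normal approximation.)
d ≈ 0.47

Minimum detectable effect (two-sample t-test, normal approximation):
d = (z_α + z_β) / √(n/2)
d = (3.090 + 1.405) / √(182/2)
d = 4.495 / 9.539
d ≈ 0.47

By Cohen's convention (0.2 small / 0.5 medium / 0.8 large): small effect.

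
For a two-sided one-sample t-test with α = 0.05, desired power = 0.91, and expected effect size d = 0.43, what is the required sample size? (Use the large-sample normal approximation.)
n = 59

Sample size formula (one-sample t-test, normal approximation):
n = ((z_{α/2} + z_β) / d)²

z_{α/2} = 1.960 (for α = 0.05, two-sided)
z_β = 1.341 (for power = 0.91)
d = 0.43

n = ((1.960 + 1.341) / 0.43)²
n = (7.677)²
n ≈ 58.94
Round up to the next whole number: n = 59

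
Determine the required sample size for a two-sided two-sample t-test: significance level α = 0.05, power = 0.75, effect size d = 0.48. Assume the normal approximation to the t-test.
n = 61 per group

Sample size formula (two-sample t-test, normal approximation):
n = 2 · ((z_{α/2} + z_β) / d)²

z_{α/2} = 1.960 (for α = 0.05, two-sided)
z_β = 0.674 (for power = 0.75)
d = 0.48

n = 2 · ((1.960 + 0.674) / 0.48)²
n = 2 · (5.488)²
n ≈ 60.24
Round up to the next whole number: n = 61 per group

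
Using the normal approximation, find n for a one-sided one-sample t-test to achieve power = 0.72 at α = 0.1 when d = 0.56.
n = 12

Sample size formula (one-sample t-test, normal approximation):
n = ((z_α + z_β) / d)²

z_α = 1.282 (for α = 0.1, one-sided)
z_β = 0.583 (for power = 0.72)
d = 0.56

n = ((1.282 + 0.583) / 0.56)²
n = (3.330)²
n ≈ 11.09
Round up to the next whole number: n = 12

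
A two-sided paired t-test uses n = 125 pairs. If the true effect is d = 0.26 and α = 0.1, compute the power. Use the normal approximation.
Power ≈ 0.90

Power calculation (paired t-test, normal approximation):
z_β = d · √n - z_{α/2}
z_β = 0.26 · √125 - 1.645
z_β = 0.26 · 11.180 - 1.645
z_β = 1.262

Power = Φ(z_β) = Φ(1.262) ≈ 0.897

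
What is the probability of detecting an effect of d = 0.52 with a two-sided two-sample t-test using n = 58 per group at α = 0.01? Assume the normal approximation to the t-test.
Power ≈ 0.59

Power calculation (two-sample t-test, normal approximation):
z_β = d · √(n/2) - z_{α/2}
z_β = 0.52 · √(58/2) - 2.576
z_β = 0.52 · 5.385 - 2.576
z_β = 0.224

Power = Φ(z_β) = Φ(0.224) ≈ 0.589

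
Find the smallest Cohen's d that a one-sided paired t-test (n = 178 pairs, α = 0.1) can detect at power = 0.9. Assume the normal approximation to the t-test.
d ≈ 0.19

Minimum detectable effect (paired t-test, normal approximation):
d = (z_α + z_β) / √n
d = (1.282 + 1.282) / √178
d = 2.563 / 13.342
d ≈ 0.19

By Cohen's convention (0.2 small / 0.5 medium / 0.8 large): very small effect.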